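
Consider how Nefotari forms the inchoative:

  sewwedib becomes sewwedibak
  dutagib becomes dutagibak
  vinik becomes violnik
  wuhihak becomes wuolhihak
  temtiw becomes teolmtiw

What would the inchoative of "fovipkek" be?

foolvipkek

sewwedib and vinik both have last vowel 'i' yet inflect differently (sewwedibak, violnik), so the last vowel is not what conditions the rule; the final letter is.
"fovipkek" ends in -k. The stems ending in -k (vinik → violnik, wuhihak → wuolhihak) insert -ol- after the first vowel.
So fovipkek → foolvipkek.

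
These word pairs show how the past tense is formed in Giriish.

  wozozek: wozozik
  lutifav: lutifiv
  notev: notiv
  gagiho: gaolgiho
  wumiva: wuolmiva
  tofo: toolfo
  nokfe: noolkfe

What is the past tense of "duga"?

lutifav and wumiva both have last vowel 'a' yet inflect differently (lutifiv, wuolmiva), so the last vowel is not what conditions the rule; whether the stem ends in a vowel or a consonant is.
"duga" ends in a vowel. The stems ending in a vowel (gagiho → gaolgiho, wumiva → wuolmiva, tofo → toolfo) insert -ol- after the first vowel.
So duga → duolga.

duolga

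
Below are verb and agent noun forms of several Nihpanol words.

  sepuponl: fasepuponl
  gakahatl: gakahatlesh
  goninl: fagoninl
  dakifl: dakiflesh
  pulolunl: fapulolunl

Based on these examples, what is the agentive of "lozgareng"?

"lozgareng" has second-to-last letter 'n'. The stems whose second-to-last letter is 'n' (goninl → fagoninl, sepuponl → fasepuponl, pulolunl → fapulolunl) add the prefix fa-.
The other pattern: stems whose second-to-last letter is 'f' or 't' add -esh.
So lozgareng → falozgareng.

falozgareng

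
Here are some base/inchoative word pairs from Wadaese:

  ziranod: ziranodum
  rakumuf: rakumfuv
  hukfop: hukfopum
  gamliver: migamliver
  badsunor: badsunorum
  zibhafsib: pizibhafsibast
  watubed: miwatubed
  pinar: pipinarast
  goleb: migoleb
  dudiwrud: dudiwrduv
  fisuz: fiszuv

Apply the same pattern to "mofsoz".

"mofsoz" has last vowel 'o'. The stems whose last vowel is 'o' (hukfop → hukfopum, badsunor → badsunorum, ziranod → ziranodum) add -um.
So mofsoz → mofsozum.

mofsozum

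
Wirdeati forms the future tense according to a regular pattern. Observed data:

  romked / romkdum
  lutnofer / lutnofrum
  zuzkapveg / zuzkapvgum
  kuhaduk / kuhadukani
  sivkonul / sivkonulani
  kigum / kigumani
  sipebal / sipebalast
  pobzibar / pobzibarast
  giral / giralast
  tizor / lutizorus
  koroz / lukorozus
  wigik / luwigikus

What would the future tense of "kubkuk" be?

sivkonul and sipebal both end in -l yet inflect differently (sivkonulani, sipebalast), so the final letter is not what conditions the rule; the last vowel is.
"kubkuk" has last vowel 'u'. The stems whose last vowel is 'u' (kuhaduk → kuhadukani, sivkonul → sivkonulani, kigum → kigumani) add -ani.
So kubkuk → kubkukani.

kubkukani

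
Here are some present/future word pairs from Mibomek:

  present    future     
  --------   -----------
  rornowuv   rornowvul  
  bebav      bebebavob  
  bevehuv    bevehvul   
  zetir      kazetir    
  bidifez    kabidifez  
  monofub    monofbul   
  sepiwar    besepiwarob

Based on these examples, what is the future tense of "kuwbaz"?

bebav and rornowuv both end in -v yet inflect differently (bebebavob, rornowvul), so the final letter is not what conditions the rule; the last vowel is.
"kuwbaz" has last vowel 'a'. The stems whose last vowel is 'a' (sepiwar → besepiwarob, bebav → bebebavob) add be- … -ob around the stem.
So kuwbaz → bekuwbazob.

bekuwbazob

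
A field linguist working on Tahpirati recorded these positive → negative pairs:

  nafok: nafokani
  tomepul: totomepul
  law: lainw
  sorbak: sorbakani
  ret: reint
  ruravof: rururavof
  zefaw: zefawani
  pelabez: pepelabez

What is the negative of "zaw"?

zainw

law and zefaw both end in -w yet inflect differently (lainw, zefawani), so the final letter is not what conditions the rule; the number of vowels is.
"zaw" has 1 vowel. The stems with 1 vowel (law → lainw, ret → reint) insert -in- after the first vowel.
The other patterns: stems with 2 vowels add -ani; stems with 3 vowels repeat the first consonant+vowel as a prefix.
So zaw → zainw.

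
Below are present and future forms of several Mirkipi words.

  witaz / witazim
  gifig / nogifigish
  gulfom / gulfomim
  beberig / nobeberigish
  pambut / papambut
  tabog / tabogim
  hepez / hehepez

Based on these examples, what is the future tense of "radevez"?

gifig and tabog both end in -g yet inflect differently (nogifigish, tabogim), so the final letter is not what conditions the rule; the last vowel is.
"radevez" has last vowel 'e'. The one such stem in the data (hepez → hehepez) repeats the first consonant+vowel as a prefix (as does pambut), so the same rule applies.
So radevez → raradevez.

raradevez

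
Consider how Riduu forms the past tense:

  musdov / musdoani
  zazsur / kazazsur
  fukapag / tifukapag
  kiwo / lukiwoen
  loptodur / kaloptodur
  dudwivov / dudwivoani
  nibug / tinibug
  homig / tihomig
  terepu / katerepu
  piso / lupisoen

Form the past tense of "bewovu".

kabewovu

kiwo and musdov both have last vowel 'o' yet inflect differently (lukiwoen, musdoani), so the last vowel is not what conditions the rule; the final letter is.
"bewovu" ends in -u. The one such stem in the data (terepu → katerepu) adds the prefix ka-, so the same rule applies.
The other patterns: stems ending in -o add lu- … -en around the stem; stems ending in -g add the prefix ti-; stems ending in -v drop the final letter and add -ani.
So bewovu → kabewovu.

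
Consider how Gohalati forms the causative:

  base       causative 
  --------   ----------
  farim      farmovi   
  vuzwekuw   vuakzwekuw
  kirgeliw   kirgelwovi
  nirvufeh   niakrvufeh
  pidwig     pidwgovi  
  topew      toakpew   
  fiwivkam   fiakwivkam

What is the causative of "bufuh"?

farim and fiwivkam both end in -m yet inflect differently (farmovi, fiakwivkam), so the final letter is not what conditions the rule; the last vowel is.
"bufuh" has last vowel 'u'. The one such stem in the data (vuzwekuw → vuakzwekuw) inserts -ak- after the first vowel (as do fiwivkam, nirvufeh), so the same rule applies.
So bufuh → buakfuh.

buakfuh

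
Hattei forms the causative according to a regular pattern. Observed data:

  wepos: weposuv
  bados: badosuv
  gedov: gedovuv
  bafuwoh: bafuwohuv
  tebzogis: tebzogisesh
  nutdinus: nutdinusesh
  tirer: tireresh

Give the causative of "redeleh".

wepos and tebzogis both end in -s yet inflect differently (weposuv, tebzogisesh), so the final letter is not what conditions the rule; the last vowel is.
"redeleh" has last vowel 'e'. The one such stem in the data (tirer → tireresh) adds -esh, so the same rule applies.
So redeleh → redelehesh.

redelehesh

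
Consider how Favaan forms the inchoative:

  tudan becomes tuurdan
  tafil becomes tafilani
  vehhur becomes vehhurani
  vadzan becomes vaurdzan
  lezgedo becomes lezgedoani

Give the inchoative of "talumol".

talumolani

tudan and tafil both begin with t- yet inflect differently (tuurdan, tafilani), so the first letter is not what conditions the rule; the final letter is.
"talumol" ends in -l. The one such stem in the data (tafil → tafilani) adds -ani, so the same rule applies.
The other pattern: stems ending in -n insert -ur- after the first vowel.
So talumol → talumolani.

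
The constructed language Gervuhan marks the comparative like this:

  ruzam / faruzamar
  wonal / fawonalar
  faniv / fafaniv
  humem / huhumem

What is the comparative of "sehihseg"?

sesehihseg

ruzam and humem both end in -m yet inflect differently (faruzamar, huhumem), so the final letter is not what conditions the rule; the last vowel is.
"sehihseg" has last vowel 'e'. The one such stem in the data (humem → huhumem) repeats the first consonant+vowel as a prefix (as does faniv), so the same rule applies.
The other pattern: stems whose last vowel is 'a' add fa- … -ar around the stem.
So sehihseg → sesehihseg.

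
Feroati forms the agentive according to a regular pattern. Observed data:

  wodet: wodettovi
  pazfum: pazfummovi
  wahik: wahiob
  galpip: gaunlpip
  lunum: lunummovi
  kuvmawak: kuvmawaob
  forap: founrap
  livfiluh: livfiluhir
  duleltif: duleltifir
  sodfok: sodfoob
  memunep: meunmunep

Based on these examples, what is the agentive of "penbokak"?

wahik and galpip both have last vowel 'i' yet inflect differently (wahiob, gaunlpip), so the last vowel is not what conditions the rule; the final letter is.
"penbokak" ends in -k. The stems ending in -k (kuvmawak → kuvmawaob, wahik → wahiob, sodfok → sodfoob) drop the final letter and add -ob.
The other patterns: stems ending in -m or -t double the final consonant and add -ovi; stems ending in -p insert -un- after the first vowel; stems ending in -f or -h add -ir.
So penbokak → penbokaob.

penbokaob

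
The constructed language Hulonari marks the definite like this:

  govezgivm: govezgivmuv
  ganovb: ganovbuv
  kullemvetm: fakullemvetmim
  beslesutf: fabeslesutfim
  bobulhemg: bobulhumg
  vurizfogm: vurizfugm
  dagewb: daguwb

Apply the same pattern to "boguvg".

"boguvg" has second-to-last letter 'v'. The stems whose second-to-last letter is 'v' (govezgivm → govezgivmuv, ganovb → ganovbuv) add -uv.
The other patterns: stems whose second-to-last letter is 't' add fa- … -im around the stem; stems whose second-to-last letter is 'g', 'm' or 'w' change the last vowel to 'u'.
So boguvg → boguvguv.

boguvguv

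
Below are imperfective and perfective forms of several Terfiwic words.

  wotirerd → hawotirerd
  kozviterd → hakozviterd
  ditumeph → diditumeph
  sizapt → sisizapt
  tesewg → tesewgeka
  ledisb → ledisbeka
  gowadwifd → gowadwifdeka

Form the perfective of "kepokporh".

hakepokporh

wotirerd and gowadwifd both end in -d yet inflect differently (hawotirerd, gowadwifdeka), so the final letter is not what conditions the rule; the second-to-last letter is.
"kepokporh" has second-to-last letter 'r'. The stems whose second-to-last letter is 'r' (wotirerd → hawotirerd, kozviterd → hakozviterd) add the prefix ha-.
So kepokporh → hakepokporh.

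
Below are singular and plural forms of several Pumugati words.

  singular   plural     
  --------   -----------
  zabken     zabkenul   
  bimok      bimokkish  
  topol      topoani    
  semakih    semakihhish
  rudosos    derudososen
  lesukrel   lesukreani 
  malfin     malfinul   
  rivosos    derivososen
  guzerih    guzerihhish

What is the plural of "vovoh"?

vovohhish

rivosos and topol both have last vowel 'o' yet inflect differently (derivososen, topoani), so the last vowel is not what conditions the rule; the final letter is.
"vovoh" ends in -h. The stems ending in -h (semakih → semakihhish, guzerih → guzerihhish) double the final consonant and add -ish.
The other patterns: stems ending in -s add de- … -en around the stem; stems ending in -l drop the final letter and add -ani; stems ending in -n add -ul.
So vovoh → vovohhish.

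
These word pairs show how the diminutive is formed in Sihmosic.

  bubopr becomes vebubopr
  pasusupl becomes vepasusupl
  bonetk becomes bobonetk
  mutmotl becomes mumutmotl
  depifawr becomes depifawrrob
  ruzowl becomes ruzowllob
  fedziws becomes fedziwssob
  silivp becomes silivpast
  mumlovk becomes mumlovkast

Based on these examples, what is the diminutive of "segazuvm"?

pasusupl and mutmotl both end in -l yet inflect differently (vepasusupl, mumutmotl), so the final letter is not what conditions the rule; the second-to-last letter is.
"segazuvm" has second-to-last letter 'v'. The stems whose second-to-last letter is 'v' (silivp → silivpast, mumlovk → mumlovkast) add -ast.
So segazuvm → segazuvmast.

segazuvmast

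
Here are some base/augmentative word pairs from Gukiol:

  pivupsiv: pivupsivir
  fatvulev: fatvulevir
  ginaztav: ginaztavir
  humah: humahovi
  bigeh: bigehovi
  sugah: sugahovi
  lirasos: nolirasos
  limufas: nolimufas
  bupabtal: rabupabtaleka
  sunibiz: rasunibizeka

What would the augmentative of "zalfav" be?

zalfavir

"zalfav" ends in -v. The stems ending in -v (pivupsiv → pivupsivir, fatvulev → fatvulevir, ginaztav → ginaztavir) add -ir.
So zalfav → zalfavir.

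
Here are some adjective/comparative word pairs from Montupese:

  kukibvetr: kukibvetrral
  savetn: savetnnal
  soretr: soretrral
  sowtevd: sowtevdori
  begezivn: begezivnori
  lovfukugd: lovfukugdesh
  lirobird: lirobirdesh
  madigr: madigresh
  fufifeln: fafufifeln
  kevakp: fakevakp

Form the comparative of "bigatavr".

savetn and begezivn both end in -n yet inflect differently (savetnnal, begezivnori), so the final letter is not what conditions the rule; the second-to-last letter is.
"bigatavr" has second-to-last letter 'v'. The stems whose second-to-last letter is 'v' (sowtevd → sowtevdori, begezivn → begezivnori) add -ori.
So bigatavr → bigatavrori.

bigatavrori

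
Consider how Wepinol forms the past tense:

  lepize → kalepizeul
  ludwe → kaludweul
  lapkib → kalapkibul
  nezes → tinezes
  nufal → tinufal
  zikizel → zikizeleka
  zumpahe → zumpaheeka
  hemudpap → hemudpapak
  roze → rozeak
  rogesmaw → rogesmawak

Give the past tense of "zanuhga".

"zanuhga" begins with z-. The stems beginning with z- (zikizel → zikizeleka, zumpahe → zumpaheeka) add -eka.
So zanuhga → zanuhgaeka.

zanuhgaeka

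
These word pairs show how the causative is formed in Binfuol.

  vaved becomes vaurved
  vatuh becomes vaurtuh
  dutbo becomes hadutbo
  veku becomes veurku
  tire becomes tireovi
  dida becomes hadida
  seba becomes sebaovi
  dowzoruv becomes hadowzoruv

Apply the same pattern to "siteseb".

sitesebovi

dida and seba both end in -a yet inflect differently (hadida, sebaovi), so the final letter is not what conditions the rule; the first letter is.
"siteseb" begins with s-. The one such stem in the data (seba → sebaovi) adds -ovi, so the same rule applies.
So siteseb → sitesebovi.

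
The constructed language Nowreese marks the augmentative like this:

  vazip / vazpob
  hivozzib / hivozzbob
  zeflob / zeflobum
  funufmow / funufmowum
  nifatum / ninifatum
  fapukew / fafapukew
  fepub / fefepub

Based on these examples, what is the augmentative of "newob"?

hivozzib and zeflob both end in -b yet inflect differently (hivozzbob, zeflobum), so the final letter is not what conditions the rule; the last vowel is.
"newob" has last vowel 'o'. The stems whose last vowel is 'o' (zeflob → zeflobum, funufmow → funufmowum) add -um.
So newob → newobum.

newobum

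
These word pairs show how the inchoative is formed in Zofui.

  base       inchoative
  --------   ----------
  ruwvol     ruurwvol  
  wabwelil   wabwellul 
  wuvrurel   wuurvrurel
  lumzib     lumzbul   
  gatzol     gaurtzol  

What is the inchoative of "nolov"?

"nolov" has last vowel 'o'. The stems whose last vowel is 'o' (ruwvol → ruurwvol, gatzol → gaurtzol) insert -ur- after the first vowel.
So nolov → nourlov.

nourlov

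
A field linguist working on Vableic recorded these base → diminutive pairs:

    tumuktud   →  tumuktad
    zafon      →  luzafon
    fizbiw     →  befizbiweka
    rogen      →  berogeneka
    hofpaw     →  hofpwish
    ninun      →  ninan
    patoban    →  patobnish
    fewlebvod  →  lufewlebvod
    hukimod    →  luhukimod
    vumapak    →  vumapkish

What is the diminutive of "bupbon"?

fewlebvod and tumuktud both end in -d yet inflect differently (lufewlebvod, tumuktad), so the final letter is not what conditions the rule; the last vowel is.
"bupbon" has last vowel 'o'. The stems whose last vowel is 'o' (fewlebvod → lufewlebvod, zafon → luzafon, hukimod → luhukimod) add the prefix lu-.
So bupbon → lubupbon.

lubupbon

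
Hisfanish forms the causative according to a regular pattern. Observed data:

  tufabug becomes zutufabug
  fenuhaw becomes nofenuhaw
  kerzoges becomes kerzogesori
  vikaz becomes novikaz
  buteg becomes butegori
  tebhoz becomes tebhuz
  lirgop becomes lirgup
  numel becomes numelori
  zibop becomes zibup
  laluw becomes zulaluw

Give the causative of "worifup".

zuworifup

"worifup" has last vowel 'u'. The stems whose last vowel is 'u' (tufabug → zutufabug, laluw → zulaluw) add the prefix zu-.
So worifup → zuworifup.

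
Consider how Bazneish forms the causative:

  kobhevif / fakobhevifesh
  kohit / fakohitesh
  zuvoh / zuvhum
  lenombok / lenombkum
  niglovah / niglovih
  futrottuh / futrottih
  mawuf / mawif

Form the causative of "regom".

regmum

zuvoh and niglovah both end in -h yet inflect differently (zuvhum, niglovih), so the final letter is not what conditions the rule; the last vowel is.
"regom" has last vowel 'o'. The stems whose last vowel is 'o' (zuvoh → zuvhum, lenombok → lenombkum) delete the last vowel and add -um.
So regom → regmum.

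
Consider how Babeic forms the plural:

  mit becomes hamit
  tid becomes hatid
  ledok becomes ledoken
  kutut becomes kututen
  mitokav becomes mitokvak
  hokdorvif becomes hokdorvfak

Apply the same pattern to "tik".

hatik

mit and kutut both end in -t yet inflect differently (hamit, kututen), so the final letter is not what conditions the rule; the number of vowels is.
"tik" has 1 vowel. The stems with 1 vowel (mit → hamit, tid → hatid) add the prefix ha-.
So tik → hatik.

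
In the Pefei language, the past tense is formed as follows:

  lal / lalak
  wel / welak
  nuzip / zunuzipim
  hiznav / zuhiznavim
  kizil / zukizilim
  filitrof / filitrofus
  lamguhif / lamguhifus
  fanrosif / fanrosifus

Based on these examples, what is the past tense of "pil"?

pilak

lal and kizil both end in -l yet inflect differently (lalak, zukizilim), so the final letter is not what conditions the rule; the number of vowels is.
"pil" has 1 vowel. The stems with 1 vowel (lal → lalak, wel → welak) add -ak.
So pil → pilak.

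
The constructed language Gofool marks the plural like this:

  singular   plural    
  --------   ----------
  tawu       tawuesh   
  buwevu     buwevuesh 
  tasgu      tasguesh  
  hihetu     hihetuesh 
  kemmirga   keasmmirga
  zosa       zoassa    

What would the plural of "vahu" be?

vahuesh

buwevu and kemmirga both have 3 vowels yet inflect differently (buwevuesh, keasmmirga), so the number of vowels is not what conditions the rule; the final letter is.
"vahu" ends in -u. The stems ending in -u (tawu → tawuesh, buwevu → buwevuesh, tasgu → tasguesh) add -esh.
So vahu → vahuesh.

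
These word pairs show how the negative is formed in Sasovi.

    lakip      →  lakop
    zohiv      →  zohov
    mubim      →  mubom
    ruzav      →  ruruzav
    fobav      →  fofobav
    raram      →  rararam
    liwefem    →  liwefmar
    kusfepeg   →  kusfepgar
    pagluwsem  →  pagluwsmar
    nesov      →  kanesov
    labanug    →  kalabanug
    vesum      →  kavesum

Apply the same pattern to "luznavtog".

"luznavtog" has last vowel 'o'. The one such stem in the data (nesov → kanesov) adds the prefix ka-, so the same rule applies.
So luznavtog → kaluznavtog.

kaluznavtog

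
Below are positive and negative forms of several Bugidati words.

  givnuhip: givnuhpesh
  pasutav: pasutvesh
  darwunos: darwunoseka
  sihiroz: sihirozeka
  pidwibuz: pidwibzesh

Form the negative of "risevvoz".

sihiroz and pidwibuz both end in -z yet inflect differently (sihirozeka, pidwibzesh), so the final letter is not what conditions the rule; the last vowel is.
"risevvoz" has last vowel 'o'. The stems whose last vowel is 'o' (darwunos → darwunoseka, sihiroz → sihirozeka) add -eka.
The other pattern: stems whose last vowel is 'a', 'i' or 'u' delete the last vowel and add -esh.
So risevvoz → risevvozeka.

risevvozeka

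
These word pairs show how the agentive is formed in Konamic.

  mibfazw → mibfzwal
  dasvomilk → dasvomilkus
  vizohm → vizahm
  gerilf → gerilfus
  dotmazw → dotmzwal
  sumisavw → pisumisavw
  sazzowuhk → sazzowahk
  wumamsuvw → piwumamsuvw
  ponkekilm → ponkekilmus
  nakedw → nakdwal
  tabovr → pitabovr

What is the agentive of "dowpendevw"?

pidowpendevw

dasvomilk and sazzowuhk both end in -k yet inflect differently (dasvomilkus, sazzowahk), so the final letter is not what conditions the rule; the second-to-last letter is.
"dowpendevw" has second-to-last letter 'v'. The stems whose second-to-last letter is 'v' (tabovr → pitabovr, sumisavw → pisumisavw, wumamsuvw → piwumamsuvw) add the prefix pi-.
The other patterns: stems whose second-to-last letter is 'l' add -us; stems whose second-to-last letter is 'h' change the last vowel to 'a'; stems whose second-to-last letter is 'd' or 'z' delete the last vowel and add -al.
So dowpendevw → pidowpendevw.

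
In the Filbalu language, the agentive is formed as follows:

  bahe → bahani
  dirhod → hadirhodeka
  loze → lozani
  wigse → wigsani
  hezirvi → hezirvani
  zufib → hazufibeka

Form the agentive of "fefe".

hezirvi and zufib both have last vowel 'i' yet inflect differently (hezirvani, hazufibeka), so the last vowel is not what conditions the rule; whether the stem ends in a vowel or a consonant is.
"fefe" ends in a vowel. The stems ending in a vowel (bahe → bahani, hezirvi → hezirvani, wigse → wigsani) drop the final letter and add -ani.
The other pattern: stems ending in a consonant add ha- … -eka around the stem.
So fefe → fefani.

fefani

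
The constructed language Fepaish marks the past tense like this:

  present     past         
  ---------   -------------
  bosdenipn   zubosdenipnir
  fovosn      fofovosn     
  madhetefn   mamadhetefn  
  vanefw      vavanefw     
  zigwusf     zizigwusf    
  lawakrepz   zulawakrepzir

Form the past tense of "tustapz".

"tustapz" has second-to-last letter 'p'. The stems whose second-to-last letter is 'p' (lawakrepz → zulawakrepzir, bosdenipn → zubosdenipnir) add zu- … -ir around the stem.
The other pattern: stems whose second-to-last letter is 'f' or 's' repeat the first consonant+vowel as a prefix.
So tustapz → zutustapzir.

zutustapzir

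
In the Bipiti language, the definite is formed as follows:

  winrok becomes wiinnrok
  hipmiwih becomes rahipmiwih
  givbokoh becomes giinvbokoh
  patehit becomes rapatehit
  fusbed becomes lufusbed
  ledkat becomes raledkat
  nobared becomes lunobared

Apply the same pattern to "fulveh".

lufulveh

givbokoh and hipmiwih both end in -h yet inflect differently (giinvbokoh, rahipmiwih), so the final letter is not what conditions the rule; the last vowel is.
"fulveh" has last vowel 'e'. The stems whose last vowel is 'e' (nobared → lunobared, fusbed → lufusbed) add the prefix lu-.
The other patterns: stems whose last vowel is 'o' insert -in- after the first vowel; stems whose last vowel is 'a' or 'i' add the prefix ra-.
So fulveh → lufulveh.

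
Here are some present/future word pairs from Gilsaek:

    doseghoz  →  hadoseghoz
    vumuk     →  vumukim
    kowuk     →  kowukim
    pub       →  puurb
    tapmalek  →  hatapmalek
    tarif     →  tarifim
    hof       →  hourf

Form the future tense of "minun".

minunim

hof and tarif both end in -f yet inflect differently (hourf, tarifim), so the final letter is not what conditions the rule; the number of vowels is.
"minun" has 2 vowels. The stems with 2 vowels (tarif → tarifim, kowuk → kowukim, vumuk → vumukim) add -im.
So minun → minunim.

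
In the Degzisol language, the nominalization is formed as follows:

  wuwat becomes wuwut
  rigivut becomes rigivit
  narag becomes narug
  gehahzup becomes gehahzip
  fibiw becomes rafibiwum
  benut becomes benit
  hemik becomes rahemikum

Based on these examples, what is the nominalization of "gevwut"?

gevwit

"gevwut" has last vowel 'u'. The stems whose last vowel is 'u' (benut → benit, rigivut → rigivit, gehahzup → gehahzip) change the last vowel to 'i'.
So gevwut → gevwit.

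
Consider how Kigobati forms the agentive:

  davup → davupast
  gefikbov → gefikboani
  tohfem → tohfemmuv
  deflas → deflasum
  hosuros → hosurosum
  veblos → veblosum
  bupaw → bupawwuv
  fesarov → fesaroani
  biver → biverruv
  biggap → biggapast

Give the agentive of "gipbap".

deflas and biggap both have last vowel 'a' yet inflect differently (deflasum, biggapast), so the last vowel is not what conditions the rule; the final letter is.
"gipbap" ends in -p. The stems ending in -p (davup → davupast, biggap → biggapast) add -ast.
The other patterns: stems ending in -s add -um; stems ending in -v drop the final letter and add -ani; stems ending in -m, -r or -w double the final consonant and add -uv.
So gipbap → gipbapast.

gipbapast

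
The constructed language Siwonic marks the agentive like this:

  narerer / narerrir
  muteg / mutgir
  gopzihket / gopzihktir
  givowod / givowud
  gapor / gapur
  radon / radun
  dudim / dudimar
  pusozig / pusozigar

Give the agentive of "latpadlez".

"latpadlez" has last vowel 'e'. The stems whose last vowel is 'e' (narerer → narerrir, muteg → mutgir, gopzihket → gopzihktir) delete the last vowel and add -ir.
The other patterns: stems whose last vowel is 'o' change the last vowel to 'u'; stems whose last vowel is 'i' add -ar.
So latpadlez → latpadlzir.

latpadlzir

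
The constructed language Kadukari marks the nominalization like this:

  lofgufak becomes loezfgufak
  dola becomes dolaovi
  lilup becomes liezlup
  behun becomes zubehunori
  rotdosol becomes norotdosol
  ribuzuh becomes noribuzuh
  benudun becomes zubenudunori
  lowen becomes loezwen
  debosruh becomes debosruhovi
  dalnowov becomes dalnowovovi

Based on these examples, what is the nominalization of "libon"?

liezbon

debosruh and ribuzuh both end in -h yet inflect differently (debosruhovi, noribuzuh), so the final letter is not what conditions the rule; the first letter is.
"libon" begins with l-. The stems beginning with l- (lilup → liezlup, lowen → loezwen, lofgufak → loezfgufak) insert -ez- after the first vowel.
So libon → liezbon.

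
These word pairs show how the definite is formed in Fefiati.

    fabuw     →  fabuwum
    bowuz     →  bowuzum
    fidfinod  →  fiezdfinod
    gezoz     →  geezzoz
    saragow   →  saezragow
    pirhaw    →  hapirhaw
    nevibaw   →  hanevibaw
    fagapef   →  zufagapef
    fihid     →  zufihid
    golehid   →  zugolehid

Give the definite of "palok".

"palok" has last vowel 'o'. The stems whose last vowel is 'o' (fidfinod → fiezdfinod, gezoz → geezzoz, saragow → saezragow) insert -ez- after the first vowel.
The other patterns: stems whose last vowel is 'u' add -um; stems whose last vowel is 'a' add the prefix ha-; stems whose last vowel is 'e' or 'i' add the prefix zu-.
So palok → paezlok.

paezlok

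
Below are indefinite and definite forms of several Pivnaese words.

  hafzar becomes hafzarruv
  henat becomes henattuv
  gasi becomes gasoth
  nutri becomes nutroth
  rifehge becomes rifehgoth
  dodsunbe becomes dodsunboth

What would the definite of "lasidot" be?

lasidottuv

"lasidot" ends in a consonant. The stems ending in a consonant (hafzar → hafzarruv, henat → henattuv) double the final consonant and add -uv.
So lasidot → lasidottuv.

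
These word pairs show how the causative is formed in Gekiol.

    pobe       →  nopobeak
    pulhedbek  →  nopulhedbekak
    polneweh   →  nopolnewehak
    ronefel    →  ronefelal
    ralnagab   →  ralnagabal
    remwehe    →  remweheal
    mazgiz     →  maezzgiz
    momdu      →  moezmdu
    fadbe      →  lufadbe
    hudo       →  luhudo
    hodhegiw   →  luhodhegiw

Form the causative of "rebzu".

pobe and remwehe both end in -e yet inflect differently (nopobeak, remweheal), so the final letter is not what conditions the rule; the first letter is.
"rebzu" begins with r-. The stems beginning with r- (ronefel → ronefelal, ralnagab → ralnagabal, remwehe → remweheal) add -al.
So rebzu → rebzual.

rebzual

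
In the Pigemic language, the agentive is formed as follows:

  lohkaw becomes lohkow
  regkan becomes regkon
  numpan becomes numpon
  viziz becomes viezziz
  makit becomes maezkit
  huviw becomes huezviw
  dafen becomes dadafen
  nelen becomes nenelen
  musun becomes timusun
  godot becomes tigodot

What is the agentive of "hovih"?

hoezvih

"hovih" has last vowel 'i'. The stems whose last vowel is 'i' (viziz → viezziz, makit → maezkit, huviw → huezviw) insert -ez- after the first vowel.
The other patterns: stems whose last vowel is 'a' change the last vowel to 'o'; stems whose last vowel is 'e' repeat the first consonant+vowel as a prefix; stems whose last vowel is 'o' or 'u' add the prefix ti-.
So hovih → hoezvih.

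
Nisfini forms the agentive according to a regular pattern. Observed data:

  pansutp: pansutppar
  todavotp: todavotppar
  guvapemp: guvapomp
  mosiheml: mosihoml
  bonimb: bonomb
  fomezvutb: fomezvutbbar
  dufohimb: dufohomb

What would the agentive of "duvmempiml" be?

duvmempoml

guvapemp and todavotp both end in -p yet inflect differently (guvapomp, todavotppar), so the final letter is not what conditions the rule; the second-to-last letter is.
"duvmempiml" has second-to-last letter 'm'. The stems whose second-to-last letter is 'm' (guvapemp → guvapomp, mosiheml → mosihoml, bonimb → bonomb) change the last vowel to 'o'.
So duvmempiml → duvmempoml.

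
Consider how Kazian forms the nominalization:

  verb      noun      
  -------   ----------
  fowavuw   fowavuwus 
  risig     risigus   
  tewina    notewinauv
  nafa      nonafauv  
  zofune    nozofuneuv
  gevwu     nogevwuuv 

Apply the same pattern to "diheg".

dihegus

gevwu and fowavuw both have last vowel 'u' yet inflect differently (nogevwuuv, fowavuwus), so the last vowel is not what conditions the rule; whether the stem ends in a vowel or a consonant is.
"diheg" ends in a consonant. The stems ending in a consonant (risig → risigus, fowavuw → fowavuwus) add -us.
The other pattern: stems ending in a vowel add no- … -uv around the stem.
So diheg → dihegus.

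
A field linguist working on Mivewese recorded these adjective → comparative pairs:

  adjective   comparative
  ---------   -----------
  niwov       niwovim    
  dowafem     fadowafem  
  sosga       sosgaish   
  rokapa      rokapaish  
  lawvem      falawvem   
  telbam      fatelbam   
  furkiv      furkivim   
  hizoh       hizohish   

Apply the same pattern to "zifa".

rokapa and telbam both have last vowel 'a' yet inflect differently (rokapaish, fatelbam), so the last vowel is not what conditions the rule; the final letter is.
"zifa" ends in -a. The stems ending in -a (rokapa → rokapaish, sosga → sosgaish) add -ish.
So zifa → zifaish.

zifaish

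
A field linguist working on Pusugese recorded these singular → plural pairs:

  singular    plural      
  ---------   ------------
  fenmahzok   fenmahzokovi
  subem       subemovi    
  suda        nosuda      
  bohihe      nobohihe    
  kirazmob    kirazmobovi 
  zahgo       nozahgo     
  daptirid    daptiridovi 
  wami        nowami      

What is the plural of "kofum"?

"kofum" ends in a consonant. The stems ending in a consonant (subem → subemovi, daptirid → daptiridovi, kirazmob → kirazmobovi) add -ovi.
So kofum → kofumovi.

kofumovi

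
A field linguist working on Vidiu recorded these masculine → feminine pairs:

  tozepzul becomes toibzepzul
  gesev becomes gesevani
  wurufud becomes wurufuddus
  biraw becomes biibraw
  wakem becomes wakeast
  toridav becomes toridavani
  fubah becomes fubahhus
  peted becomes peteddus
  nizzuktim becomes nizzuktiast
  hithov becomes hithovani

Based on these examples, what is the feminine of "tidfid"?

toridav and biraw both have last vowel 'a' yet inflect differently (toridavani, biibraw), so the last vowel is not what conditions the rule; the final letter is.
"tidfid" ends in -d. The stems ending in -d (wurufud → wurufuddus, peted → peteddus) double the final consonant and add -us.
The other patterns: stems ending in -v add -ani; stems ending in -l or -w insert -ib- after the first vowel; stems ending in -m drop the final letter and add -ast.
So tidfid → tidfiddus.

tidfiddus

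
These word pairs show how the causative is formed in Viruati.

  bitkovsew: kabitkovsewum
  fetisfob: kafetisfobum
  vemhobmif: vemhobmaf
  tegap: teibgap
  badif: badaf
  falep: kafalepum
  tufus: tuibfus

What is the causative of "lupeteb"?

kalupetebum

tegap and falep both end in -p yet inflect differently (teibgap, kafalepum), so the final letter is not what conditions the rule; the last vowel is.
"lupeteb" has last vowel 'e'. The stems whose last vowel is 'e' (falep → kafalepum, bitkovsew → kabitkovsewum) add ka- … -um around the stem.
The other patterns: stems whose last vowel is 'i' change the last vowel to 'a'; stems whose last vowel is 'a' or 'u' insert -ib- after the first vowel.
So lupeteb → kalupetebum.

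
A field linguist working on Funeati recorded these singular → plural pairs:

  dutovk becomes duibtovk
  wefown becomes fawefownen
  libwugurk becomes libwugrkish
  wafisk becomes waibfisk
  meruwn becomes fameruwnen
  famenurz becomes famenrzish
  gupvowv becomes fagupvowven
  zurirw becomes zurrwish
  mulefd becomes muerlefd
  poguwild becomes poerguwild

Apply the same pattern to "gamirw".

"gamirw" has second-to-last letter 'r'. The stems whose second-to-last letter is 'r' (libwugurk → libwugrkish, famenurz → famenrzish, zurirw → zurrwish) delete the last vowel and add -ish.
The other patterns: stems whose second-to-last letter is 'w' add fa- … -en around the stem; stems whose second-to-last letter is 's' or 'v' insert -ib- after the first vowel; stems whose second-to-last letter is 'f' or 'l' insert -er- after the first vowel.
So gamirw → gamrwish.

gamrwish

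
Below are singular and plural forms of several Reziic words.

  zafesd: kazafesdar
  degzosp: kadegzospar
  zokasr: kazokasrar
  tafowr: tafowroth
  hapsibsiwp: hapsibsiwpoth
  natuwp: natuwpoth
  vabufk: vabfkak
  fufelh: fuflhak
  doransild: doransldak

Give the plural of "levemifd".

"levemifd" has second-to-last letter 'f'. The one such stem in the data (vabufk → vabfkak) deletes the last vowel and adds -ak (as do fufelh, doransild), so the same rule applies.
The other patterns: stems whose second-to-last letter is 's' add ka- … -ar around the stem; stems whose second-to-last letter is 'w' add -oth.
So levemifd → levemfdak.

levemfdak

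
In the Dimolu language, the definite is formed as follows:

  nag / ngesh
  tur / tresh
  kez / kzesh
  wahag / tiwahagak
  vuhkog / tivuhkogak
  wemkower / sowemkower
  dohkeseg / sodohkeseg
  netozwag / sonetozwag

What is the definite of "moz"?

"moz" has 1 vowel. The stems with 1 vowel (nag → ngesh, tur → tresh, kez → kzesh) delete the last vowel and add -esh.
So moz → mzesh.

mzesh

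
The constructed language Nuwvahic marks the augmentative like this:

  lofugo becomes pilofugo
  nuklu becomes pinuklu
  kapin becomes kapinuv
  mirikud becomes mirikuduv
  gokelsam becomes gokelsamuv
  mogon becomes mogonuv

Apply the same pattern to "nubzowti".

pinubzowti

lofugo and mogon both have last vowel 'o' yet inflect differently (pilofugo, mogonuv), so the last vowel is not what conditions the rule; whether the stem ends in a vowel or a consonant is.
"nubzowti" ends in a vowel. The stems ending in a vowel (lofugo → pilofugo, nuklu → pinuklu) add the prefix pi-.
So nubzowti → pinubzowti.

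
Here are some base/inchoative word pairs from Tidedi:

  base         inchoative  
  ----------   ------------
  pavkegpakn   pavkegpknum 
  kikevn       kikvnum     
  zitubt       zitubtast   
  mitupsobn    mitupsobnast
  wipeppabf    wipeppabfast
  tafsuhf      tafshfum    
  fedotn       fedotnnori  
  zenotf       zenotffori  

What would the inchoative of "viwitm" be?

zenotf and wipeppabf both end in -f yet inflect differently (zenotffori, wipeppabfast), so the final letter is not what conditions the rule; the second-to-last letter is.
"viwitm" has second-to-last letter 't'. The stems whose second-to-last letter is 't' (fedotn → fedotnnori, zenotf → zenotffori) double the final consonant and add -ori.
The other patterns: stems whose second-to-last letter is 'b' add -ast; stems whose second-to-last letter is 'h', 'k' or 'v' delete the last vowel and add -um.
So viwitm → viwitmmori.

viwitmmori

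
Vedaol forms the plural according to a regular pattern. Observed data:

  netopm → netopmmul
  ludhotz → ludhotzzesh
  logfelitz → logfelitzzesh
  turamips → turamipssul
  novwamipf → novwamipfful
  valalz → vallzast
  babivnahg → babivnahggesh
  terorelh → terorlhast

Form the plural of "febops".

valalz and ludhotz both end in -z yet inflect differently (vallzast, ludhotzzesh), so the final letter is not what conditions the rule; the second-to-last letter is.
"febops" has second-to-last letter 'p'. The stems whose second-to-last letter is 'p' (netopm → netopmmul, turamips → turamipssul, novwamipf → novwamipfful) double the final consonant and add -ul.
So febops → febopssul.

febopssul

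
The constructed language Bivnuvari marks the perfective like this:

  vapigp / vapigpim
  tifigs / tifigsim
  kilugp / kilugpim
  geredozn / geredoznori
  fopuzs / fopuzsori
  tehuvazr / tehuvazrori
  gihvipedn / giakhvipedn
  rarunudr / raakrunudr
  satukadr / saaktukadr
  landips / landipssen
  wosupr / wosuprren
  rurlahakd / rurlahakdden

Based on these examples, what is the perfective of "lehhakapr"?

tifigs and fopuzs both end in -s yet inflect differently (tifigsim, fopuzsori), so the final letter is not what conditions the rule; the second-to-last letter is.
"lehhakapr" has second-to-last letter 'p'. The stems whose second-to-last letter is 'p' (landips → landipssen, wosupr → wosuprren) double the final consonant and add -en.
The other patterns: stems whose second-to-last letter is 'g' add -im; stems whose second-to-last letter is 'z' add -ori; stems whose second-to-last letter is 'd' insert -ak- after the first vowel.
So lehhakapr → lehhakaprren.

lehhakaprren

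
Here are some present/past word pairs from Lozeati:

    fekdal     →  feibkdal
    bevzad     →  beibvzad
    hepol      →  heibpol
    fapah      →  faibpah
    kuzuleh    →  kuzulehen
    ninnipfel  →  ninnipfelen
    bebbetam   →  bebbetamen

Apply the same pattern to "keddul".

keibddul

"keddul" has 2 vowels. The stems with 2 vowels (fekdal → feibkdal, bevzad → beibvzad, hepol → heibpol) insert -ib- after the first vowel.
So keddul → keibddul.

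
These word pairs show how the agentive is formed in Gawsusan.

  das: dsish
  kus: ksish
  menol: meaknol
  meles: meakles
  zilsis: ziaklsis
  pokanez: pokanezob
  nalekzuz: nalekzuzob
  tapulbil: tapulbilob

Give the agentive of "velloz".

das and meles both end in -s yet inflect differently (dsish, meakles), so the final letter is not what conditions the rule; the number of vowels is.
"velloz" has 2 vowels. The stems with 2 vowels (menol → meaknol, meles → meakles, zilsis → ziaklsis) insert -ak- after the first vowel.
The other patterns: stems with 1 vowel delete the last vowel and add -ish; stems with 3 vowels add -ob.
So velloz → veaklloz.

veaklloz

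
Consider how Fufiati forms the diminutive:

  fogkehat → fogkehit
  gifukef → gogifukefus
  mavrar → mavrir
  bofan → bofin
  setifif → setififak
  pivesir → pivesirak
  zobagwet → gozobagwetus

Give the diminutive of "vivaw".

viviw

zobagwet and fogkehat both end in -t yet inflect differently (gozobagwetus, fogkehit), so the final letter is not what conditions the rule; the last vowel is.
"vivaw" has last vowel 'a'. The stems whose last vowel is 'a' (mavrar → mavrir, bofan → bofin, fogkehat → fogkehit) change the last vowel to 'i'.
So vivaw → viviw.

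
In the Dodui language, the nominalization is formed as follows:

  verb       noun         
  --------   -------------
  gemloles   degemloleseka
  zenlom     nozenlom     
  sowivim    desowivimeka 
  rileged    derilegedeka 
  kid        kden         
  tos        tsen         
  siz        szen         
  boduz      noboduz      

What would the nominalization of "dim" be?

dmen

siz and boduz both end in -z yet inflect differently (szen, noboduz), so the final letter is not what conditions the rule; the number of vowels is.
"dim" has 1 vowel. The stems with 1 vowel (tos → tsen, siz → szen, kid → kden) delete the last vowel and add -en.
The other patterns: stems with 2 vowels add the prefix no-; stems with 3 vowels add de- … -eka around the stem.
So dim → dmen.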